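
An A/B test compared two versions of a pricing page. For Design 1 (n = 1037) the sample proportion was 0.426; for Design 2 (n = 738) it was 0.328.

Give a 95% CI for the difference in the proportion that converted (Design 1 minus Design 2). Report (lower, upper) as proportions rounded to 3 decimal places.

SE₁ = √(p̂₁(1−p̂₁)/n₁) = √(0.4260·0.5740/1037) = 0.01536; SE₂ = √(0.3280·0.6720/738) = 0.01728.
Independent samples: SE of the difference = √(SE₁² + SE₂²) = √(0.0002359296 + 0.0002985984) = 0.02312.
z* for 95% confidence is 1.960, so the margin of error is 1.960 × 0.02312 = 0.04532.
Point estimate p̂₁ − p̂₂ = 0.4260 − 0.3280 = 0.0980.
0.0980 ± 0.04532 → (0.053, 0.143).

(0.053, 0.143)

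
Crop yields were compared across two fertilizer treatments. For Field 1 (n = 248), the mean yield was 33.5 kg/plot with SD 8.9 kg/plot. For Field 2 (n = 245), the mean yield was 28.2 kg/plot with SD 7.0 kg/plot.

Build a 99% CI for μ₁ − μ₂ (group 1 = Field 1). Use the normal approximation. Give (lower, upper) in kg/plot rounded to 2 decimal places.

(3.44, 7.16)

Per-group SEs: s₁/√n₁ = 8.9/√248 = 0.5652, s₂/√n₂ = 7.0/√245 = 0.4472.
Unpooled SE of the difference: √(0.31945104 + 0.19998784) = 0.7207.
Margin of error = z* · SE = 2.576 × 0.7207 = 1.8565.
x̄₁ − x̄₂ = 33.5 − 28.2 = 5.3000.
CI: 5.3000 ± 1.8565 = (3.44, 7.16).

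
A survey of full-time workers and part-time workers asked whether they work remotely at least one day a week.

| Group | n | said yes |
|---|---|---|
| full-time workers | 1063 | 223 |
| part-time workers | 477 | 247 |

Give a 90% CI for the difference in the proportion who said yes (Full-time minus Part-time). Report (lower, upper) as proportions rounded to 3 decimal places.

First, p̂₁ = 223/1063 = 0.2098; p̂₂ = 247/477 = 0.5178.
The two standard errors are √(0.2098×0.7902/1063) = 0.01249 and √(0.5178×0.4822/477) = 0.02288.
Because the samples are independent, SE_diff = √(0.01249² + 0.02288²) = 0.02607.
Using z* = 1.645 for 90%, ME = 1.645 × 0.02607 = 0.04289.
p̂₁ − p̂₂ = -0.3080; interval -0.3080 ± 0.04289 gives (-0.351, -0.265).

(-0.351, -0.265)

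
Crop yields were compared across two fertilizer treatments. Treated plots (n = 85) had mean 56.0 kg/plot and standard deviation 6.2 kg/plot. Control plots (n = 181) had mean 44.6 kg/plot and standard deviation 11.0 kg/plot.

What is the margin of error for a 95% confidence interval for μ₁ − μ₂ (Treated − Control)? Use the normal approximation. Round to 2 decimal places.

2.07

SE₁ = s₁/√n₁ = 6.2/√85 = 0.6725; SE₂ = 11.0/√181 = 0.8176.
Independent samples, unequal variances: SE_diff = √(SE₁² + SE₂²) = √(0.45225625 + 0.66846976) = 1.0586.
z* = 1.960, so margin of error = 1.960 × 1.0586 = 2.0749.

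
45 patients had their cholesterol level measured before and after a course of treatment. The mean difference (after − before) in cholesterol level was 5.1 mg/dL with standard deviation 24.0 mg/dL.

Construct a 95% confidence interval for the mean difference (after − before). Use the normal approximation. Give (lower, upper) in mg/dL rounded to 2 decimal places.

Paired design: SE = s_d/√n = 24.0/√45 = 3.5777.
z* = 1.960; margin of error = 1.960 × 3.5777 = 7.0123.
5.1 ± 7.0123 → (-1.91, 12.11).

(-1.91, 12.11)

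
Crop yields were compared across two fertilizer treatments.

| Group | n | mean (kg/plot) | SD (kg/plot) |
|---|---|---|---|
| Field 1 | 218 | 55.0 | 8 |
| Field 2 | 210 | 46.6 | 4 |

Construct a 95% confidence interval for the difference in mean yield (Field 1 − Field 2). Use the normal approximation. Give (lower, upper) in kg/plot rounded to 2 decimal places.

Per-group SEs: s₁/√n₁ = 8/√218 = 0.5418, s₂/√n₂ = 4/√210 = 0.2760.
Unpooled SE of the difference: √(0.29354724 + 0.076176) = 0.6080.
Margin of error = z* · SE = 1.960 × 0.6080 = 1.1917.
x̄₁ − x̄₂ = 55.0 − 46.6 = 8.4000.
CI: 8.4000 ± 1.1917 = (7.21, 9.59).

(7.21, 9.59)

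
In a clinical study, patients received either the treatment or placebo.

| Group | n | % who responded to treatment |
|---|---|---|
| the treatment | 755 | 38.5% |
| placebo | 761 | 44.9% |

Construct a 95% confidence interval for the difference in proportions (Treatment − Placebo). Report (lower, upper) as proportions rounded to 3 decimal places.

(-0.114, -0.014)

SE₁ = √(p̂₁(1−p̂₁)/n₁) = √(0.3850·0.6150/755) = 0.01771; SE₂ = √(0.4490·0.5510/761) = 0.01803.
Independent samples: SE of the difference = √(SE₁² + SE₂²) = √(0.0003136441 + 0.0003250809) = 0.02527.
z* for 95% confidence is 1.960, so the margin of error is 1.960 × 0.02527 = 0.04953.
Point estimate p̂₁ − p̂₂ = 0.3850 − 0.4490 = -0.0640.
-0.0640 ± 0.04953 → (-0.114, -0.014).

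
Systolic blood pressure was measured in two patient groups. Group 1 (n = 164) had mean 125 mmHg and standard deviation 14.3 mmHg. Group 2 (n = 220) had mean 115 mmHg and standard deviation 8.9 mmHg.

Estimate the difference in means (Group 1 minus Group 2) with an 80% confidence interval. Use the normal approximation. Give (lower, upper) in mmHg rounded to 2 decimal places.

Per-group SEs: s₁/√n₁ = 14.3/√164 = 1.1166, s₂/√n₂ = 8.9/√220 = 0.6000.
Unpooled SE of the difference: √(1.24679556 + 0.36) = 1.2676.
Margin of error = z* · SE = 1.282 × 1.2676 = 1.6251.
x̄₁ − x̄₂ = 125 − 115 = 10.0000.
CI: 10.0000 ± 1.6251 = (8.37, 11.63).

(8.37, 11.63)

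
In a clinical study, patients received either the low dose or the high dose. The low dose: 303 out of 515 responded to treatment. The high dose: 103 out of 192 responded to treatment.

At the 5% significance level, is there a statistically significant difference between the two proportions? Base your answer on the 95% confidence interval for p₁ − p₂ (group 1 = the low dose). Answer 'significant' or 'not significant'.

not significant

p̂₁ = 303/515 = 0.5883 and p̂₂ = 103/192 = 0.5365.
SE₁ = √(p̂₁(1−p̂₁)/n₁) = √(0.5883·0.4117/515) = 0.02169; SE₂ = √(0.5365·0.4635/192) = 0.03599.
Independent samples: SE of the difference = √(SE₁² + SE₂²) = √(0.0004704561 + 0.0012952801) = 0.04202.
z* for 95% confidence is 1.960, so the margin of error is 1.960 × 0.04202 = 0.08236.
Point estimate p̂₁ − p̂₂ = 0.5883 − 0.5365 = 0.0518.
0.0518 ± 0.08236 → (-0.03056, 0.13416).
The interval (-0.03056, 0.13416) contains 0, so the difference is not significant.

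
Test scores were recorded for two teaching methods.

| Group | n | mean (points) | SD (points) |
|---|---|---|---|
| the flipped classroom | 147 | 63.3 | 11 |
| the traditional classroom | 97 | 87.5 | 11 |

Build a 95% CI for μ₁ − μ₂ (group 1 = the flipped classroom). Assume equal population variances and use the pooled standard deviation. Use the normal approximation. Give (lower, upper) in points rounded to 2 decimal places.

Pooled variance s_p² = [146·11² + 96·11²] / (147+97−2) = 121.0000, so s_p = 11.0000.
SE_diff = s_p·√(1/n₁ + 1/n₂) = 11.0000·√(1/147 + 1/97) = 1.4389.
z* = 1.960; margin = 1.960 × 1.4389 = 2.8202.
Difference = 63.3 − 87.5 = -24.2000.
-24.2000 ± 2.8202 → (-27.02, -21.38).

(-27.02, -21.38)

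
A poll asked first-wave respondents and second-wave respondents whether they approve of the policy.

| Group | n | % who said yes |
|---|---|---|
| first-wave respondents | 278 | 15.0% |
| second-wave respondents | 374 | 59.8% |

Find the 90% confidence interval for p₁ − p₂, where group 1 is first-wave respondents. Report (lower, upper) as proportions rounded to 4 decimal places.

Each SE is √(p̂(1−p̂)/n): √(0.1500·0.8500/278) = 0.02142 and √(0.5980·0.4020/374) = 0.02535.
SE(p̂₁ − p̂₂) = √(SE₁² + SE₂²) = √(0.0004588164 + 0.0006426225) = 0.03319, since the two samples are independent.
At 90% confidence z* = 1.645; margin = 1.645 × 0.03319 = 0.05460.
The difference is 0.1500 − 0.5980 = -0.4480, so the interval is -0.4480 ± 0.05460 = (-0.5026, -0.3934).

(-0.5026, -0.3934)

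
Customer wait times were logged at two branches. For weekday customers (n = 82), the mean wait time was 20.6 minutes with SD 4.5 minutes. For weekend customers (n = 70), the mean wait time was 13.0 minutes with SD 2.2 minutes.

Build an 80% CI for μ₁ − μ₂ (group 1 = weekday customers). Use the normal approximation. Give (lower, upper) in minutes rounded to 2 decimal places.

Standard errors of each mean: 4.5/√82 = 0.4969 and 2.2/√70 = 0.2630.
SE(x̄₁ − x̄₂) = √(0.4969² + 0.2630²) = 0.5622 for independent samples with unequal variances.
With z* = 1.282, the margin is 1.282 × 0.5622 = 0.7207.
x̄₁ − x̄₂ = 20.6 − 13.0 = 7.6000; the interval is 7.6000 ± 0.7207 = (6.88, 8.32).

(6.88, 8.32)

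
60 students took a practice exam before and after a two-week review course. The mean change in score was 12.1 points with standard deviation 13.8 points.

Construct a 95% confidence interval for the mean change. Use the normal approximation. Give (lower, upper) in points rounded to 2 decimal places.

(8.61, 15.59)

This is a matched-pairs design, so SE = s_d/√n = 13.8/√60 = 1.7816.
Margin = 1.960 × 1.7816 = 3.4919; the interval is 12.1 ± 3.4919 = (8.61, 15.59).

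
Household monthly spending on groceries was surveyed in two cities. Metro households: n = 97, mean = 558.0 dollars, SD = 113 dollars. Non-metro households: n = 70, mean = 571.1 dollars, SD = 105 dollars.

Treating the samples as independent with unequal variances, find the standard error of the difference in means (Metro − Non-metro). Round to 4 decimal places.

Standard errors of each mean: 113/√97 = 11.4734 and 105/√70 = 12.5499.
SE(x̄₁ − x̄₂) = √(11.4734² + 12.5499²) = 17.0041 for independent samples with unequal variances.

17.0041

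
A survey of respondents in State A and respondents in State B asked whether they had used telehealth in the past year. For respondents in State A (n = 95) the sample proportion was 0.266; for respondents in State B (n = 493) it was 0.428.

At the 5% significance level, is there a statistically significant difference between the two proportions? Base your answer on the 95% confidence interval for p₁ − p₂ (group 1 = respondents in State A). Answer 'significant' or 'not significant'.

significant

SE₁ = √(p̂₁(1−p̂₁)/n₁) = √(0.2660·0.7340/95) = 0.04533; SE₂ = √(0.4280·0.5720/493) = 0.02228.
Independent samples: SE of the difference = √(SE₁² + SE₂²) = √(0.0020548089 + 0.0004963984) = 0.05051.
z* for 95% confidence is 1.960, so the margin of error is 1.960 × 0.05051 = 0.09900.
Point estimate p̂₁ − p̂₂ = 0.2660 − 0.4280 = -0.1620.
-0.1620 ± 0.09900 → (-0.26100, -0.06300).
The interval (-0.26100, -0.06300) does not contain 0, so the difference is significant.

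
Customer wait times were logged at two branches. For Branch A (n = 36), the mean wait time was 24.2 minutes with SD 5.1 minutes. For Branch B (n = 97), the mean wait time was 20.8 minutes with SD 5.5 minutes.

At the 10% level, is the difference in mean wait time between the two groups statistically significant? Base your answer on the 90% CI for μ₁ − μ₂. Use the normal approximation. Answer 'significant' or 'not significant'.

significant

Per-group SEs: s₁/√n₁ = 5.1/√36 = 0.8500, s₂/√n₂ = 5.5/√97 = 0.5584.
Unpooled SE of the difference: √(0.7225 + 0.31181056) = 1.0170.
Margin of error = z* · SE = 1.645 × 1.0170 = 1.6730.
x̄₁ − x̄₂ = 24.2 − 20.8 = 3.4000.
CI: 3.4000 ± 1.6730 = (1.7270, 5.0730).
The interval (1.7270, 5.0730) does not contain 0, so the difference is significant.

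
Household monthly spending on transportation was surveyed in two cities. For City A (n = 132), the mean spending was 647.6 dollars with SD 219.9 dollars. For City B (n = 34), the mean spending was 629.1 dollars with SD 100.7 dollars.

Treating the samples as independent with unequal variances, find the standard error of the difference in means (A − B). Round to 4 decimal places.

Per-group SEs: s₁/√n₁ = 219.9/√132 = 19.1398, s₂/√n₂ = 100.7/√34 = 17.2699.
Unpooled SE of the difference: √(366.33194404 + 298.24944601) = 25.7795.

25.7795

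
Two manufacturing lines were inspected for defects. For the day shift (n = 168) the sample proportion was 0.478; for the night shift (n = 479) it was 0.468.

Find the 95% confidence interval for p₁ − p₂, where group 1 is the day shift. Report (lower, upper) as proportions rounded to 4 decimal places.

SE₁ = √(p̂₁(1−p̂₁)/n₁) = √(0.4780·0.5220/168) = 0.03854; SE₂ = √(0.4680·0.5320/479) = 0.02280.
Independent samples: SE of the difference = √(SE₁² + SE₂²) = √(0.0014853316 + 0.00051984) = 0.04478.
z* for 95% confidence is 1.960, so the margin of error is 1.960 × 0.04478 = 0.08777.
Point estimate p̂₁ − p̂₂ = 0.4780 − 0.4680 = 0.0100.
0.0100 ± 0.08777 → (-0.0778, 0.0978).

(-0.0778, 0.0978)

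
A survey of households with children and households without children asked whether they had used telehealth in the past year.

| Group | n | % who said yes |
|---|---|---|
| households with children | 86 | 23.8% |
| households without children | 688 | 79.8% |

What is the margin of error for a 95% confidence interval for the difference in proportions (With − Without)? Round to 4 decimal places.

SE₁ = √(p̂₁(1−p̂₁)/n₁) = √(0.2380·0.7620/86) = 0.04592; SE₂ = √(0.7980·0.2020/688) = 0.01531.
Independent samples: SE of the difference = √(SE₁² + SE₂²) = √(0.0021086464 + 0.0002343961) = 0.04840.
z* for 95% confidence is 1.960, so the margin of error is 1.960 × 0.04840 = 0.09486.

0.0949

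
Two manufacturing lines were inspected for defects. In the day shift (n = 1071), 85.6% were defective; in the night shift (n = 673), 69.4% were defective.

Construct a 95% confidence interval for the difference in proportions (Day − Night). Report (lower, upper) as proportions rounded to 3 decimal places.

(0.121, 0.203)

SE₁ = √(p̂₁(1−p̂₁)/n₁) = √(0.8560·0.1440/1071) = 0.01073; SE₂ = √(0.6940·0.3060/673) = 0.01776.
Independent samples: SE of the difference = √(SE₁² + SE₂²) = √(0.0001151329 + 0.0003154176) = 0.02075.
z* for 95% confidence is 1.960, so the margin of error is 1.960 × 0.02075 = 0.04067.
Point estimate p̂₁ − p̂₂ = 0.8560 − 0.6940 = 0.1620.
0.1620 ± 0.04067 → (0.121, 0.203).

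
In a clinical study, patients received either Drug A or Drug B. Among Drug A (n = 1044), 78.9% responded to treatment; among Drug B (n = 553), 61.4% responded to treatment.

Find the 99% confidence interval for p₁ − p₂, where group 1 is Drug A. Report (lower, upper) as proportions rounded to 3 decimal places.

(0.113, 0.237)

Each SE is √(p̂(1−p̂)/n): √(0.7890·0.2110/1044) = 0.01263 and √(0.6140·0.3860/553) = 0.02070.
SE(p̂₁ − p̂₂) = √(SE₁² + SE₂²) = √(0.0001595169 + 0.00042849) = 0.02425, since the two samples are independent.
At 99% confidence z* = 2.576; margin = 2.576 × 0.02425 = 0.06247.
The difference is 0.7890 − 0.6140 = 0.1750, so the interval is 0.1750 ± 0.06247 = (0.113, 0.237).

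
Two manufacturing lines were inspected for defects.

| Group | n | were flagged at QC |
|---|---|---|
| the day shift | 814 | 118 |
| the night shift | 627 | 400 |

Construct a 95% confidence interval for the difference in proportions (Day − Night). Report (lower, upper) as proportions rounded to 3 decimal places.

(-0.538, -0.448)

p̂₁ = 118/814 = 0.1450 and p̂₂ = 400/627 = 0.6380.
SE₁ = √(p̂₁(1−p̂₁)/n₁) = √(0.1450·0.8550/814) = 0.01234; SE₂ = √(0.6380·0.3620/627) = 0.01919.
Independent samples: SE of the difference = √(SE₁² + SE₂²) = √(0.0001522756 + 0.0003682561) = 0.02282.
z* for 95% confidence is 1.960, so the margin of error is 1.960 × 0.02282 = 0.04473.
Point estimate p̂₁ − p̂₂ = 0.1450 − 0.6380 = -0.4930.
-0.4930 ± 0.04473 → (-0.538, -0.448).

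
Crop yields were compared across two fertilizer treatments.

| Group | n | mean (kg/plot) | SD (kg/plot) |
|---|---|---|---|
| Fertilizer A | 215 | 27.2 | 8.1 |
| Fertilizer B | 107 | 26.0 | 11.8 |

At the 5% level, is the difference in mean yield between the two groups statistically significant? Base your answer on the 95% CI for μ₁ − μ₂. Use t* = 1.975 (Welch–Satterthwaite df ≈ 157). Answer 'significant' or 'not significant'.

Per-group SEs: s₁/√n₁ = 8.1/√215 = 0.5524, s₂/√n₂ = 11.8/√107 = 1.1407.
Unpooled SE of the difference: √(0.30514576 + 1.30119649) = 1.2674.
Margin of error = t* · SE = 1.975 × 1.2674 = 2.5031.
x̄₁ − x̄₂ = 27.2 − 26.0 = 1.2000.
CI: 1.2000 ± 2.5031 = (-1.3031, 3.7031).
The interval (-1.3031, 3.7031) contains 0, so the difference is not significant.

not significant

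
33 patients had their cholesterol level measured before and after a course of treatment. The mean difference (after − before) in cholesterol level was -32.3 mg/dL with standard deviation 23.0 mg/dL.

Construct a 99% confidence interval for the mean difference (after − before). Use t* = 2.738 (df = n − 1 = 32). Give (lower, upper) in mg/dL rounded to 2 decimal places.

(-43.26, -21.34)

Paired design: SE = s_d/√n = 23.0/√33 = 4.0038.
t* = 2.738; margin of error = 2.738 × 4.0038 = 10.9624.
-32.3 ± 10.9624 → (-43.26, -21.34).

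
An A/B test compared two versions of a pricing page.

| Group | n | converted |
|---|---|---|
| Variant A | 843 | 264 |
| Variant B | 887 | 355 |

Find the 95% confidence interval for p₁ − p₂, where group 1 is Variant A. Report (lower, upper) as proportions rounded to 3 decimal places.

(-0.132, -0.042)

p̂₁ = 264/843 = 0.3132 and p̂₂ = 355/887 = 0.4002.
SE₁ = √(p̂₁(1−p̂₁)/n₁) = √(0.3132·0.6868/843) = 0.01597; SE₂ = √(0.4002·0.5998/887) = 0.01645.
Independent samples: SE of the difference = √(SE₁² + SE₂²) = √(0.0002550409 + 0.0002706025) = 0.02293.
z* for 95% confidence is 1.960, so the margin of error is 1.960 × 0.02293 = 0.04494.
Point estimate p̂₁ − p̂₂ = 0.3132 − 0.4002 = -0.0870.
-0.0870 ± 0.04494 → (-0.132, -0.042).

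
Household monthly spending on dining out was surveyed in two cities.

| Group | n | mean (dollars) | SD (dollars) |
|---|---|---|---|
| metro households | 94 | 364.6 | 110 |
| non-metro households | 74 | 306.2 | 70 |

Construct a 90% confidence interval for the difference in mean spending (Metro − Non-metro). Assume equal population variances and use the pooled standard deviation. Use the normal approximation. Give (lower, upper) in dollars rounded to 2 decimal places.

(34.24, 82.56)

s_p = √[((n₁−1)s₁² + (n₂−1)s₂²)/(n₁+n₂−2)] = √[(93·110² + 73·70²)/166] = 94.5184.
SE = 94.5184·√(1/94 + 1/74) = 14.6890.
With z* = 1.645, margin = 1.645 × 14.6890 = 24.1634.
x̄₁ − x̄₂ = 364.6 − 306.2 = 58.4000; interval 58.4000 ± 24.1634 = (34.24, 82.56).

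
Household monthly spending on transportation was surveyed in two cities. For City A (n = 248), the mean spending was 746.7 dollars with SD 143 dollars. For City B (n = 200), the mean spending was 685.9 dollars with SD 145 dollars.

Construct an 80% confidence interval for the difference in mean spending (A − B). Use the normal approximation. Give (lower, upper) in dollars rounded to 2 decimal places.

Standard errors of each mean: 143/√248 = 9.0805 and 145/√200 = 10.2530.
SE(x̄₁ − x̄₂) = √(9.0805² + 10.2530²) = 13.6960 for independent samples with unequal variances.
With z* = 1.282, the margin is 1.282 × 13.6960 = 17.5583.
x̄₁ − x̄₂ = 746.7 − 685.9 = 60.8000; the interval is 60.8000 ± 17.5583 = (43.24, 78.36).

(43.24, 78.36)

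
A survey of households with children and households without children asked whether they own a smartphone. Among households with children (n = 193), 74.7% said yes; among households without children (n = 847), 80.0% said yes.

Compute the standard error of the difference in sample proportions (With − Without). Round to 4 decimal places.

Each SE is √(p̂(1−p̂)/n): √(0.7470·0.2530/193) = 0.03129 and √(0.8000·0.2000/847) = 0.01374.
SE(p̂₁ − p̂₂) = √(SE₁² + SE₂²) = √(0.0009790641 + 0.0001887876) = 0.03417, since the two samples are independent.

0.0342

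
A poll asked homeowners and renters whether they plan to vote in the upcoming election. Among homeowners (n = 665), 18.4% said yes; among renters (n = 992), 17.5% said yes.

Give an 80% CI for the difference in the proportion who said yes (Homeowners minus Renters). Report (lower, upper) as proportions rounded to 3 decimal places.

SE₁ = √(p̂₁(1−p̂₁)/n₁) = √(0.1840·0.8160/665) = 0.01503; SE₂ = √(0.1750·0.8250/992) = 0.01206.
Independent samples: SE of the difference = √(SE₁² + SE₂²) = √(0.0002259009 + 0.0001454436) = 0.01927.
z* for 80% confidence is 1.282, so the margin of error is 1.282 × 0.01927 = 0.02470.
Point estimate p̂₁ − p̂₂ = 0.1840 − 0.1750 = 0.0090.
0.0090 ± 0.02470 → (-0.016, 0.034).

(-0.016, 0.034)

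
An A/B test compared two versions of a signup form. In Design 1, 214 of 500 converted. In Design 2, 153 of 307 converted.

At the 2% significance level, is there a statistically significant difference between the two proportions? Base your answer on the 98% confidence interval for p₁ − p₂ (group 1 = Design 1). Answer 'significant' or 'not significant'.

not significant

First, p̂₁ = 214/500 = 0.4280; p̂₂ = 153/307 = 0.4984.
The two standard errors are √(0.4280×0.5720/500) = 0.02213 and √(0.4984×0.5016/307) = 0.02854.
Because the samples are independent, SE_diff = √(0.02213² + 0.02854²) = 0.03611.
Using z* = 2.326 for 98%, ME = 2.326 × 0.03611 = 0.08399.
p̂₁ − p̂₂ = -0.0704; interval -0.0704 ± 0.08399 gives (-0.15439, 0.01359).
The interval (-0.15439, 0.01359) contains 0, so the difference is not significant.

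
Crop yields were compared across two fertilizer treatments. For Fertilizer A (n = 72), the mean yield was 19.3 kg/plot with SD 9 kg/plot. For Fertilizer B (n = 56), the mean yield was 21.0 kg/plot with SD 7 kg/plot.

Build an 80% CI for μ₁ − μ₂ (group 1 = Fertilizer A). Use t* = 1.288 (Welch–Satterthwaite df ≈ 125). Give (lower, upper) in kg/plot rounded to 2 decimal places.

(-3.52, 0.12)

SE₁ = s₁/√n₁ = 9/√72 = 1.0607; SE₂ = 7/√56 = 0.9354.
Independent samples, unequal variances: SE_diff = √(SE₁² + SE₂²) = √(1.12508449 + 0.87497316) = 1.4142.
t* = 1.288, so margin of error = 1.288 × 1.4142 = 1.8215.
Difference in means = 19.3 − 21.0 = -1.7000.
-1.7000 ± 1.8215 → (-3.52, 0.12).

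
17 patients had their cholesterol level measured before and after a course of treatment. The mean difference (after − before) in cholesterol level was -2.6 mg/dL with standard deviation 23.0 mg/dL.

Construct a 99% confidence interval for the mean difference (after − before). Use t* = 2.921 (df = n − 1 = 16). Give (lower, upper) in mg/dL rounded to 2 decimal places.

(-18.89, 13.69)

This is a matched-pairs design, so SE = s_d/√n = 23.0/√17 = 5.5783.
Margin = 2.921 × 5.5783 = 16.2942; the interval is -2.6 ± 16.2942 = (-18.89, 13.69).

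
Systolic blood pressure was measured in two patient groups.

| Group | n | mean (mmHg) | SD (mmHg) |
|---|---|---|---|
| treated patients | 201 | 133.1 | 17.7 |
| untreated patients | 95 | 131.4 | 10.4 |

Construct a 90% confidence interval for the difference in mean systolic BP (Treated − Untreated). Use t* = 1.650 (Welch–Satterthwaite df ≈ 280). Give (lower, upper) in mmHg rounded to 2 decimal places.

SE₁ = s₁/√n₁ = 17.7/√201 = 1.2485; SE₂ = 10.4/√95 = 1.0670.
Independent samples, unequal variances: SE_diff = √(SE₁² + SE₂²) = √(1.55875225 + 1.138489) = 1.6423.
t* = 1.650, so margin of error = 1.650 × 1.6423 = 2.7098.
Difference in means = 133.1 − 131.4 = 1.7000.
1.7000 ± 2.7098 → (-1.01, 4.41).

(-1.01, 4.41)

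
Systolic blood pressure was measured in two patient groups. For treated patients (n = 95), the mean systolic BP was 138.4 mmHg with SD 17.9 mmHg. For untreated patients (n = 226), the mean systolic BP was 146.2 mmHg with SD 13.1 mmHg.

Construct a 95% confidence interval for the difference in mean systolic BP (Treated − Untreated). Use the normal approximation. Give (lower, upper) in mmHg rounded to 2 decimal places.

Per-group SEs: s₁/√n₁ = 17.9/√95 = 1.8365, s₂/√n₂ = 13.1/√226 = 0.8714.
Unpooled SE of the difference: √(3.37273225 + 0.75933796) = 2.0327.
Margin of error = z* · SE = 1.960 × 2.0327 = 3.9841.
x̄₁ − x̄₂ = 138.4 − 146.2 = -7.8000.
CI: -7.8000 ± 3.9841 = (-11.78, -3.82).

(-11.78, -3.82)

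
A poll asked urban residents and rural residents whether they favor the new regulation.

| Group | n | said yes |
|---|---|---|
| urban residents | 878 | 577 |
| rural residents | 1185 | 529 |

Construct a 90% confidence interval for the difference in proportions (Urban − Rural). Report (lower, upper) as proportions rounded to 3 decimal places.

Sample proportions: 577/878 = 0.6572, 529/1185 = 0.4464.
Each SE is √(p̂(1−p̂)/n): √(0.6572·0.3428/878) = 0.01602 and √(0.4464·0.5536/1185) = 0.01444.
SE(p̂₁ − p̂₂) = √(SE₁² + SE₂²) = √(0.0002566404 + 0.0002085136) = 0.02157, since the two samples are independent.
At 90% confidence z* = 1.645; margin = 1.645 × 0.02157 = 0.03548.
The difference is 0.6572 − 0.4464 = 0.2108, so the interval is 0.2108 ± 0.03548 = (0.175, 0.246).

(0.175, 0.246)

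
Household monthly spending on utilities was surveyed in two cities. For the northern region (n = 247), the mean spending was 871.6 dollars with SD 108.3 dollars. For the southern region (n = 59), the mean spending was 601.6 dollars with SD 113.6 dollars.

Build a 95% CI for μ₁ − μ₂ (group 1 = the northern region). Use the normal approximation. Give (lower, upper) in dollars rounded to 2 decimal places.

Standard errors of each mean: 108.3/√247 = 6.8910 and 113.6/√59 = 14.7895.
SE(x̄₁ − x̄₂) = √(6.8910² + 14.7895²) = 16.3161 for independent samples with unequal variances.
With z* = 1.960, the margin is 1.960 × 16.3161 = 31.9796.
x̄₁ − x̄₂ = 871.6 − 601.6 = 270.0000; the interval is 270.0000 ± 31.9796 = (238.02, 301.98).

(238.02, 301.98)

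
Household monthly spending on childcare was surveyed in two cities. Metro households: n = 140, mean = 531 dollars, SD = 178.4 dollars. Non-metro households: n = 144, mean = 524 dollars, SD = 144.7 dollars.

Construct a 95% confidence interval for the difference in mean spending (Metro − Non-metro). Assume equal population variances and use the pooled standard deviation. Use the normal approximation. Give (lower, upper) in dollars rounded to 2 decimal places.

s_p = √[((n₁−1)s₁² + (n₂−1)s₂²)/(n₁+n₂−2)] = √[(139·178.4² + 143·144.7²)/282] = 162.1885.
SE = 162.1885·√(1/140 + 1/144) = 19.2501.
With z* = 1.960, margin = 1.960 × 19.2501 = 37.7302.
x̄₁ − x̄₂ = 531 − 524 = 7.0000; interval 7.0000 ± 37.7302 = (-30.73, 44.73).

(-30.73, 44.73)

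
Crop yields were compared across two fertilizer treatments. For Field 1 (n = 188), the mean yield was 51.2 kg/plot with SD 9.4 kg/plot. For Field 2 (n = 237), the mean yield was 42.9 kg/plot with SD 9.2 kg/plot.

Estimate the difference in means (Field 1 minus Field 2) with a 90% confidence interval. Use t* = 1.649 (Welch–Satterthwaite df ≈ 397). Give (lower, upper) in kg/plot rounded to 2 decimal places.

Per-group SEs: s₁/√n₁ = 9.4/√188 = 0.6856, s₂/√n₂ = 9.2/√237 = 0.5976.
Unpooled SE of the difference: √(0.47004736 + 0.35712576) = 0.9095.
Margin of error = t* · SE = 1.649 × 0.9095 = 1.4998.
x̄₁ − x̄₂ = 51.2 − 42.9 = 8.3000.
CI: 8.3000 ± 1.4998 = (6.80, 9.80).

(6.80, 9.80)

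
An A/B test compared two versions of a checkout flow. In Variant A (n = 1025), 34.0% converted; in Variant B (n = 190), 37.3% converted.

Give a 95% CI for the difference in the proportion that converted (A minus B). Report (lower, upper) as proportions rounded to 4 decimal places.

(-0.1076, 0.0416)

SE₁ = √(p̂₁(1−p̂₁)/n₁) = √(0.3400·0.6600/1025) = 0.01480; SE₂ = √(0.3730·0.6270/190) = 0.03508.
Independent samples: SE of the difference = √(SE₁² + SE₂²) = √(0.00021904 + 0.0012306064) = 0.03807.
z* for 95% confidence is 1.960, so the margin of error is 1.960 × 0.03807 = 0.07462.
Point estimate p̂₁ − p̂₂ = 0.3400 − 0.3730 = -0.0330.
-0.0330 ± 0.07462 → (-0.1076, 0.0416).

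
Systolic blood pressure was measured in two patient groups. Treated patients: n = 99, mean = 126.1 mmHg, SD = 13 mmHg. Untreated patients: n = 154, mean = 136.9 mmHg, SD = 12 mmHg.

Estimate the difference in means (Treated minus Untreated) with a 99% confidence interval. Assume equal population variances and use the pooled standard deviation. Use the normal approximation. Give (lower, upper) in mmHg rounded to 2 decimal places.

(-14.91, -6.69)

s_p = √[((n₁−1)s₁² + (n₂−1)s₂²)/(n₁+n₂−2)] = √[(98·13² + 153·12²)/251] = 12.4000.
SE = 12.4000·√(1/99 + 1/154) = 1.5974.
With z* = 2.576, margin = 2.576 × 1.5974 = 4.1149.
x̄₁ − x̄₂ = 126.1 − 136.9 = -10.8000; interval -10.8000 ± 4.1149 = (-14.91, -6.69).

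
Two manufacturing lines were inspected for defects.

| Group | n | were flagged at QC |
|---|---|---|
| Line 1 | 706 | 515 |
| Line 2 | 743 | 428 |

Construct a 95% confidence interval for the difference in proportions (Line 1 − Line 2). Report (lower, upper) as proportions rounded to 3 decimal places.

(0.105, 0.202)

p̂₁ = 515/706 = 0.7295 and p̂₂ = 428/743 = 0.5760.
SE₁ = √(p̂₁(1−p̂₁)/n₁) = √(0.7295·0.2705/706) = 0.01672; SE₂ = √(0.5760·0.4240/743) = 0.01813.
Independent samples: SE of the difference = √(SE₁² + SE₂²) = √(0.0002795584 + 0.0003286969) = 0.02466.
z* for 95% confidence is 1.960, so the margin of error is 1.960 × 0.02466 = 0.04833.
Point estimate p̂₁ − p̂₂ = 0.7295 − 0.5760 = 0.1535.
0.1535 ± 0.04833 → (0.105, 0.202).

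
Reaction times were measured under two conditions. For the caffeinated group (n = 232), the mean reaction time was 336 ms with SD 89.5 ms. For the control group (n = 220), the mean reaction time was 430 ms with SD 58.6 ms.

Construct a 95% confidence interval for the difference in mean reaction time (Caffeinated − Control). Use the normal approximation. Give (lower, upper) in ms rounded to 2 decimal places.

(-107.88, -80.12)

Per-group SEs: s₁/√n₁ = 89.5/√232 = 5.8760, s₂/√n₂ = 58.6/√220 = 3.9508.
Unpooled SE of the difference: √(34.527376 + 15.60882064) = 7.0807.
Margin of error = z* · SE = 1.960 × 7.0807 = 13.8782.
x̄₁ − x̄₂ = 336 − 430 = -94.0000.
CI: -94.0000 ± 13.8782 = (-107.88, -80.12).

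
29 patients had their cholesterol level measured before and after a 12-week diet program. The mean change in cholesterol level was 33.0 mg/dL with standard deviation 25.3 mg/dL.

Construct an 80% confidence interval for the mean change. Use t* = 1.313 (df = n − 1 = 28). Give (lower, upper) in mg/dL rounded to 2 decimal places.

(26.83, 39.17)

This is a matched-pairs design, so SE = s_d/√n = 25.3/√29 = 4.6981.
Margin = 1.313 × 4.6981 = 6.1686; the interval is 33.0 ± 6.1686 = (26.83, 39.17).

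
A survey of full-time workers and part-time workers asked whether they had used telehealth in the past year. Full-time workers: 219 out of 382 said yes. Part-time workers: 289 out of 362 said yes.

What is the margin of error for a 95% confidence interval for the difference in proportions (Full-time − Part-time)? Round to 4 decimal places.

0.0646

p̂₁ = 219/382 = 0.5733 and p̂₂ = 289/362 = 0.7983.
SE₁ = √(p̂₁(1−p̂₁)/n₁) = √(0.5733·0.4267/382) = 0.02531; SE₂ = √(0.7983·0.2017/362) = 0.02109.
Independent samples: SE of the difference = √(SE₁² + SE₂²) = √(0.0006405961 + 0.0004447881) = 0.03295.
z* for 95% confidence is 1.960, so the margin of error is 1.960 × 0.03295 = 0.06458.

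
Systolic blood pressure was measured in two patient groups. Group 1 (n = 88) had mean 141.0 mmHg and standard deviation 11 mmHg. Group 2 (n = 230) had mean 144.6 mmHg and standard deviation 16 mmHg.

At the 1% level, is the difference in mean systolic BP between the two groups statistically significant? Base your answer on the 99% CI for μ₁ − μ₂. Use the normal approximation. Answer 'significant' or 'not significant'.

Per-group SEs: s₁/√n₁ = 11/√88 = 1.1726, s₂/√n₂ = 16/√230 = 1.0550.
Unpooled SE of the difference: √(1.37499076 + 1.113025) = 1.5773.
Margin of error = z* · SE = 2.576 × 1.5773 = 4.0631.
x̄₁ − x̄₂ = 141.0 − 144.6 = -3.6000.
CI: -3.6000 ± 4.0631 = (-7.6631, 0.4631).
The interval (-7.6631, 0.4631) contains 0, so the difference is not significant.

not significant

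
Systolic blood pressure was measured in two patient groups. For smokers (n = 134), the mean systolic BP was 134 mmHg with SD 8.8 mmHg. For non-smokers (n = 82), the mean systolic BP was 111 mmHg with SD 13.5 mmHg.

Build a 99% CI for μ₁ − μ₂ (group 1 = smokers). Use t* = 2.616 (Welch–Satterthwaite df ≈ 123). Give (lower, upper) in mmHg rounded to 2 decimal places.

SE₁ = s₁/√n₁ = 8.8/√134 = 0.7602; SE₂ = 13.5/√82 = 1.4908.
Independent samples, unequal variances: SE_diff = √(SE₁² + SE₂²) = √(0.57790404 + 2.22248464) = 1.6734.
t* = 2.616, so margin of error = 2.616 × 1.6734 = 4.3776.
Difference in means = 134 − 111 = 23.0000.
23.0000 ± 4.3776 → (18.62, 27.38).

(18.62, 27.38)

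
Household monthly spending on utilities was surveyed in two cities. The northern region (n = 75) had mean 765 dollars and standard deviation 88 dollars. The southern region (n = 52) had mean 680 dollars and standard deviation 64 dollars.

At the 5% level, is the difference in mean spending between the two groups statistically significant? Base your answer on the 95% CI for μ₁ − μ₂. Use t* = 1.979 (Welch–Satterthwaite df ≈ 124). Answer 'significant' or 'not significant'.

significant

Per-group SEs: s₁/√n₁ = 88/√75 = 10.1614, s₂/√n₂ = 64/√52 = 8.8752.
Unpooled SE of the difference: √(103.25404996 + 78.76917504) = 13.4916.
Margin of error = t* · SE = 1.979 × 13.4916 = 26.6999.
x̄₁ − x̄₂ = 765 − 680 = 85.0000.
CI: 85.0000 ± 26.6999 = (58.3001, 111.6999).
The interval (58.3001, 111.6999) does not contain 0, so the difference is significant.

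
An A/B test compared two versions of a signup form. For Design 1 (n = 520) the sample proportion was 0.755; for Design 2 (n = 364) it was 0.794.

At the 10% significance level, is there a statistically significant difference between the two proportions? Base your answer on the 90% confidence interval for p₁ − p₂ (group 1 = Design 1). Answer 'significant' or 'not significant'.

The two standard errors are √(0.7550×0.2450/520) = 0.01886 and √(0.7940×0.2060/364) = 0.02120.
Because the samples are independent, SE_diff = √(0.01886² + 0.02120²) = 0.02837.
Using z* = 1.645 for 90%, ME = 1.645 × 0.02837 = 0.04667.
p̂₁ − p̂₂ = -0.0390; interval -0.0390 ± 0.04667 gives (-0.08567, 0.00767).
The interval (-0.08567, 0.00767) contains 0, so the difference is not significant.

not significant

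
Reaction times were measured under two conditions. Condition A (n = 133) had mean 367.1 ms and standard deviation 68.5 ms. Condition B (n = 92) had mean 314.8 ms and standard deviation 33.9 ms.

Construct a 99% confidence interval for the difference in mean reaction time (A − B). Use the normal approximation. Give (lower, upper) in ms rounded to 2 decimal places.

SE₁ = s₁/√n₁ = 68.5/√133 = 5.9397; SE₂ = 33.9/√92 = 3.5343.
Independent samples, unequal variances: SE_diff = √(SE₁² + SE₂²) = √(35.28003609 + 12.49127649) = 6.9117.
z* = 2.576, so margin of error = 2.576 × 6.9117 = 17.8045.
Difference in means = 367.1 − 314.8 = 52.3000.
52.3000 ± 17.8045 → (34.50, 70.10).

(34.50, 70.10)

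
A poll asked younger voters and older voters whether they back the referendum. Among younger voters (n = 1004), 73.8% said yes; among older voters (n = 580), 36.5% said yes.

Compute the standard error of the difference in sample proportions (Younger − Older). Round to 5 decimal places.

0.02434

Each SE is √(p̂(1−p̂)/n): √(0.7380·0.2620/1004) = 0.01388 and √(0.3650·0.6350/580) = 0.01999.
SE(p̂₁ − p̂₂) = √(SE₁² + SE₂²) = √(0.0001926544 + 0.0003996001) = 0.02434, since the two samples are independent.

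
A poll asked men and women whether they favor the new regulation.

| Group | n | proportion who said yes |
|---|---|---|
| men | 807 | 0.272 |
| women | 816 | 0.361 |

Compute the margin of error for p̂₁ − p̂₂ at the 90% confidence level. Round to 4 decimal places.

The two standard errors are √(0.2720×0.7280/807) = 0.01566 and √(0.3610×0.6390/816) = 0.01681.
Because the samples are independent, SE_diff = √(0.01566² + 0.01681²) = 0.02297.
Using z* = 1.645 for 90%, ME = 1.645 × 0.02297 = 0.03779.

0.0378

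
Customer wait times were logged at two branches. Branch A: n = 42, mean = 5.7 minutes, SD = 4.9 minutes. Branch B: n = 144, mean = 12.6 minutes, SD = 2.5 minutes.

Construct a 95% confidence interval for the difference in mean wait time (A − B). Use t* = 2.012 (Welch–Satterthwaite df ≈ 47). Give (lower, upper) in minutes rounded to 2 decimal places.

Per-group SEs: s₁/√n₁ = 4.9/√42 = 0.7561, s₂/√n₂ = 2.5/√144 = 0.2083.
Unpooled SE of the difference: √(0.57168721 + 0.04338889) = 0.7843.
Margin of error = t* · SE = 2.012 × 0.7843 = 1.5780.
x̄₁ − x̄₂ = 5.7 − 12.6 = -6.9000.
CI: -6.9000 ± 1.5780 = (-8.48, -5.32).

(-8.48, -5.32)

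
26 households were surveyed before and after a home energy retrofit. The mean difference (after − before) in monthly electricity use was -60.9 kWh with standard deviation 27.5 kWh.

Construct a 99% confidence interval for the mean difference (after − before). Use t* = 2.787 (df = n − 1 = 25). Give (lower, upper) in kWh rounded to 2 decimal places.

Paired design: SE = s_d/√n = 27.5/√26 = 5.3932.
t* = 2.787; margin of error = 2.787 × 5.3932 = 15.0308.
-60.9 ± 15.0308 → (-75.93, -45.87).

(-75.93, -45.87)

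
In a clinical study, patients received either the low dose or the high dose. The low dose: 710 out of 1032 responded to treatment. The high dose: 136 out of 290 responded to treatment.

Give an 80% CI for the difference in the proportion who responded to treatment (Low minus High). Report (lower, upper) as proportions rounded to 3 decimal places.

First, p̂₁ = 710/1032 = 0.6880; p̂₂ = 136/290 = 0.4690.
The two standard errors are √(0.6880×0.3120/1032) = 0.01442 and √(0.4690×0.5310/290) = 0.02930.
Because the samples are independent, SE_diff = √(0.01442² + 0.02930²) = 0.03266.
Using z* = 1.282 for 80%, ME = 1.282 × 0.03266 = 0.04187.
p̂₁ − p̂₂ = 0.2190; interval 0.2190 ± 0.04187 gives (0.177, 0.261).

(0.177, 0.261)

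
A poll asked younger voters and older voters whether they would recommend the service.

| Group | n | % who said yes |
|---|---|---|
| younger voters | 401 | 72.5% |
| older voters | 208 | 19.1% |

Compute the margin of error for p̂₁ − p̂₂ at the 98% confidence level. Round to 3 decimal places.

SE₁ = √(p̂₁(1−p̂₁)/n₁) = √(0.7250·0.2750/401) = 0.02230; SE₂ = √(0.1910·0.8090/208) = 0.02726.
Independent samples: SE of the difference = √(SE₁² + SE₂²) = √(0.00049729 + 0.0007431076) = 0.03522.
z* for 98% confidence is 2.326, so the margin of error is 2.326 × 0.03522 = 0.08192.

0.082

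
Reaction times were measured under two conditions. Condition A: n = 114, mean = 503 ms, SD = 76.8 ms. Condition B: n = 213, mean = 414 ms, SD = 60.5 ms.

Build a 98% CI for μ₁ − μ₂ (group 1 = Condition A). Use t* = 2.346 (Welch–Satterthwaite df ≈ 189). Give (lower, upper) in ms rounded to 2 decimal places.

(69.52, 108.48)

SE₁ = s₁/√n₁ = 76.8/√114 = 7.1930; SE₂ = 60.5/√213 = 4.1454.
Independent samples, unequal variances: SE_diff = √(SE₁² + SE₂²) = √(51.739249 + 17.18434116) = 8.3020.
t* = 2.346, so margin of error = 2.346 × 8.3020 = 19.4765.
Difference in means = 503 − 414 = 89.0000.
89.0000 ± 19.4765 → (69.52, 108.48).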